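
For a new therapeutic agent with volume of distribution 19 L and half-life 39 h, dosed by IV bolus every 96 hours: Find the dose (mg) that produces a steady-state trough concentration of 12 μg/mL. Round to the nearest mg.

1028 mg

τ/t½ = 96/39 ≈ 2.4615, so f = (1/2)^(96/39) ≈ 0.181553.
Cmin,ss = (D/Vd)·f/(1−f), so D = Cmin,ss·Vd·(1−f)/f.
D = 12 × 19 × (1−f)/f ≈ 12 × 19 × 4.50803 ≈ 1027.83 mg.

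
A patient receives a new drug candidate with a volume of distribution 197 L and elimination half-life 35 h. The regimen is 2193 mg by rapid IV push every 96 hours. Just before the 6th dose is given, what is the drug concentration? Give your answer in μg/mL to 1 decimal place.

2.0 μg/mL

f = (1/2)^(τ/t½) = (1/2)^(96/35) ≈ 0.1494.
C₀ = D/Vd = 2193/197 ≈ 11.132 μg/mL.
Before the 6th dose, 5 doses have been given. Superposition: Cmin = C₀·(f + f² + … + f^5).
≈ 11.132 × (0.1494 + 0.0223 + 0.0033 + 0.0005 + 0.0001) ≈ 11.132 × 0.1756 ≈ 1.955 μg/mL.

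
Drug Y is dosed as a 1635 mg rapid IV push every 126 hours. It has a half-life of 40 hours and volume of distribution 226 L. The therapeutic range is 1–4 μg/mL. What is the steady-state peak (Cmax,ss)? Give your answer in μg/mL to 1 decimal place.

τ/t½ = 126/40 ≈ 3.15, so fraction remaining f = (1/2)^(126/40) ≈ 0.1127.
At steady state, accumulation factor R = 1/(1 − e^(−kτ)) ≈ 1.1270.
Single-dose peak C₀ = D/Vd = 1635/226 ≈ 7.235 μg/mL.
Steady-state peak Cmax,ss = C₀·R ≈ 7.235 × 1.1270 ≈ 8.154 μg/mL.
Peak 8.2 μg/mL vs MTC 4 μg/mL: exceeds toxic threshold.

8.2 μg/mL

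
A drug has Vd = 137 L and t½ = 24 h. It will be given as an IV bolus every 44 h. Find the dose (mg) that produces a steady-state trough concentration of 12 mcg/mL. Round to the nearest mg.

4215 mg

τ/t½ = 44/24 ≈ 1.8333, so f = (1/2)^(44/24) ≈ 0.280616.
Cmin,ss = (D/Vd)·f/(1−f), so D = Cmin,ss·Vd·(1−f)/f.
D = 12 × 137 × (1−f)/f ≈ 12 × 137 × 2.56359 ≈ 4214.54 mg.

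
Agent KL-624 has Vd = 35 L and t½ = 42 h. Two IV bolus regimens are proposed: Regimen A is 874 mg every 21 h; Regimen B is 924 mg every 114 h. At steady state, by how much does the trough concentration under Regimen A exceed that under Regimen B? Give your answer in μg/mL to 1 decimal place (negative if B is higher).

55.5 μg/mL

Regimen A: f = (1/2)^(21/42) ≈ 0.7071; Cmin,ss = (874/35)·f/(1−f) ≈ 60.284 μg/mL.
Regimen B: f = (1/2)^(114/42) ≈ 0.1524; Cmin,ss = (924/35)·f/(1−f) ≈ 4.747 μg/mL.
Difference ≈ 60.284 − 4.747 ≈ 55.537 μg/mL.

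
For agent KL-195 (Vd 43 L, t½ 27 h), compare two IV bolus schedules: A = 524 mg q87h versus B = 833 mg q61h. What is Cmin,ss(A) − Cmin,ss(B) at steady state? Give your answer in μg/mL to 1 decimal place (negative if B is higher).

-3.7 μg/mL

Regimen A: f = (1/2)^(87/27) ≈ 0.1072; Cmin,ss = (524/43)·f/(1−f) ≈ 1.463 μg/mL.
Regimen B: f = (1/2)^(61/27) ≈ 0.2089; Cmin,ss = (833/43)·f/(1−f) ≈ 5.115 μg/mL.
Difference ≈ 1.463 − 5.115 ≈ -3.652 μg/mL.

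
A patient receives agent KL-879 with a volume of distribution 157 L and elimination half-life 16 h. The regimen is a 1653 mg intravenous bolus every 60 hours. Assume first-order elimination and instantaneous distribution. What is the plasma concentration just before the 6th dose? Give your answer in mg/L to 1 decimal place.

f = (1/2)^(τ/t½) = (1/2)^(60/16) ≈ 0.0743.
C₀ = D/Vd = 1653/157 ≈ 10.529 mg/L.
Before the 6th dose, 5 doses have been given. Superposition: Cmin = C₀·(f + f² + … + f^5).
≈ 10.529 × (0.0743 + 0.0055 + 0.0004 + 0.0000 + 0.0000) ≈ 10.529 × 0.0802 ≈ 0.844 mg/L.

0.8 mg/L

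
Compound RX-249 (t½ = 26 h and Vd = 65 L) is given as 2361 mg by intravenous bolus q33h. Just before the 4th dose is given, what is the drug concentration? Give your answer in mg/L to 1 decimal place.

f = (1/2)^(τ/t½) = (1/2)^(33/26) ≈ 0.4149.
C₀ = D/Vd = 2361/65 ≈ 36.323 mg/L.
Before the 4th dose, 3 doses have been given. Superposition: Cmin = C₀·(f + f² + … + f^3).
≈ 36.323 × (0.4149 + 0.1721 + 0.0714) ≈ 36.323 × 0.6584 ≈ 23.915 mg/L.

23.9 mg/L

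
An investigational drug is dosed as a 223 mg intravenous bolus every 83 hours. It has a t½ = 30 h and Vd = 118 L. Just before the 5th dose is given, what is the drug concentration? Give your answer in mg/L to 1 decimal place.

f = (1/2)^(τ/t½) = (1/2)^(83/30) ≈ 0.1469.
C₀ = D/Vd = 223/118 ≈ 1.890 mg/L.
Before the 5th dose, 4 doses have been given. Superposition: Cmin = C₀·(f + f² + … + f^4).
≈ 1.890 × (0.1469 + 0.0216 + 0.0032 + 0.0005) ≈ 1.890 × 0.1722 ≈ 0.325 mg/L.

0.3 mg/L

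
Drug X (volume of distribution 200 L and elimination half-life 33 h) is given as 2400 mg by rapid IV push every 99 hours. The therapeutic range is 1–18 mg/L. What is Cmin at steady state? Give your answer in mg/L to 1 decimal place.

τ = 99 h = 3 half-lives, so f = (1/2)^3 = 0.125.
At steady state, R = 1/(1 − 0.125) = 8/7.
Single-dose peak C₀ = D/Vd = 2400/200 = 12 mg/L.
Steady-state peak Cmax,ss = C₀·R = 12 × 8/7 ≈ 13.714 mg/L.
Steady-state trough Cmin,ss = Cmax,ss·f ≈ 13.714 × 0.125 ≈ 1.714 mg/L.
Trough 1.7 mg/L vs MEC 1 mg/L: adequate.

1.7 mg/L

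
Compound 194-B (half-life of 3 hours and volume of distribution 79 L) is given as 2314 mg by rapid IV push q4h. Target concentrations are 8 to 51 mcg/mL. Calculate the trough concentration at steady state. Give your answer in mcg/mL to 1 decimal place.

Over one 4-h interval, 4/3 ≈ 1.3333 half-lives elapse, leaving f ≈ 0.3969 of each dose.
Each bolus raises the concentration by D/Vd = 2314/79 ≈ 29.291 mcg/mL.
Steady-state trough Cmin,ss = C₀·f/(1−f) ≈ 29.291 × 0.3969/0.6031 ≈ 19.276 mcg/mL.
Trough 19.3 mcg/mL vs MEC 8 mcg/mL: adequate.

19.3 mcg/mL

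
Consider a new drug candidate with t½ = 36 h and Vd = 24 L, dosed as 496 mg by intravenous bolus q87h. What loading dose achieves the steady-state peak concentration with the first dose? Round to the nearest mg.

610 mg

f = (1/2)^(87/36) ≈ 0.187288; accumulation ratio R = 1/(1−f) ≈ 1.23045.
Loading dose to hit Cmax,ss on first dose: D_load = D_maint·R ≈ 496 × 1.23045 ≈ 610.30 mg.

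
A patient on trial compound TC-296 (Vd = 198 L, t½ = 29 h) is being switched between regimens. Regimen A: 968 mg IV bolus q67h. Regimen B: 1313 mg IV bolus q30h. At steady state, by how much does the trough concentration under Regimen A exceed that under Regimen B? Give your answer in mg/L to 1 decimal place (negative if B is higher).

Regimen A: f = (1/2)^(67/29) ≈ 0.2016; Cmin,ss = (968/198)·f/(1−f) ≈ 1.234 mg/L.
Regimen B: f = (1/2)^(30/29) ≈ 0.4882; Cmin,ss = (1313/198)·f/(1−f) ≈ 6.326 mg/L.
Difference ≈ 1.234 − 6.326 ≈ -5.092 mg/L.

-5.1 mg/L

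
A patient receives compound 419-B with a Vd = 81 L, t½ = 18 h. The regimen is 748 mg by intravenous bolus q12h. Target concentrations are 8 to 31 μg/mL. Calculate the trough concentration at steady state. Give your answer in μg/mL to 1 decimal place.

15.7 μg/mL

Over one 12-h interval, 12/18 ≈ 0.66667 half-lives elapse, leaving f ≈ 0.6300 of each dose.
At steady state, accumulation factor R = 1/(1 − e^(−kτ)) ≈ 2.7027.
Each bolus raises the concentration by D/Vd = 748/81 ≈ 9.235 μg/mL.
Cmax,ss = C₀/(1 − f) ≈ 9.235/0.3700 ≈ 24.959 μg/mL.
Steady-state trough Cmin,ss = Cmax,ss·f ≈ 24.959 × 0.6300 ≈ 15.724 μg/mL.
Trough 15.7 μg/mL vs MEC 8 μg/mL: adequate.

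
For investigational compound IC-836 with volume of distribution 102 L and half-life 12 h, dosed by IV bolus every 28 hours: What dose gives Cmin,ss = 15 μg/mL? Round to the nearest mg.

τ/t½ = 28/12 ≈ 2.3333, so f = (1/2)^(28/12) ≈ 0.198425.
Cmin,ss = (D/Vd)·f/(1−f), so D = Cmin,ss·Vd·(1−f)/f.
D = 15 × 102 × (1−f)/f ≈ 15 × 102 × 4.03969 ≈ 6180.73 mg.

6181 mg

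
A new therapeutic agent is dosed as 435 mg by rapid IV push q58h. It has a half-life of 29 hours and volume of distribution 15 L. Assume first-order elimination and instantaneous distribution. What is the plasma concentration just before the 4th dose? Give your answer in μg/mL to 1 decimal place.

f = (1/2)^(τ/t½) = (1/2)^(58/29) ≈ 0.2500.
C₀ = D/Vd = 435/15 ≈ 29.000 μg/mL.
Before the 4th dose, 3 doses have been given. Superposition: Cmin = C₀·(f + f² + … + f^3).
≈ 29.000 × (0.2500 + 0.0625 + 0.0156) ≈ 29.000 × 0.3281 ≈ 9.515 μg/mL.

9.5 μg/mL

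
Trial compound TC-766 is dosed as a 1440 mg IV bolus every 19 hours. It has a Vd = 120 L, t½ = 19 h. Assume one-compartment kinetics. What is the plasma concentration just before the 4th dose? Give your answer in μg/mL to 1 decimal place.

10.5 μg/mL

f = (1/2)^(τ/t½) = (1/2)^(19/19) ≈ 0.5000.
C₀ = D/Vd = 1440/120 ≈ 12.000 μg/mL.
Before the 4th dose, 3 doses have been given. Superposition: Cmin = C₀·(f + f² + … + f^3).
≈ 12.000 × (0.5000 + 0.2500 + 0.1250) ≈ 12.000 × 0.8750 ≈ 10.500 μg/mL.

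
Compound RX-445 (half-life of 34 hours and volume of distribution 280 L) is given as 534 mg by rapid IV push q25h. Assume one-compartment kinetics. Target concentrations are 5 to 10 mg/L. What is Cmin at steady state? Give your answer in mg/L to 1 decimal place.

2.9 mg/L

τ/t½ = 25/34 ≈ 0.73529, so fraction remaining f = (1/2)^(25/34) ≈ 0.6007.
Accumulation ratio R = 1/(1 − f) ≈ 1/0.3993 ≈ 2.5044.
Each bolus raises the concentration by D/Vd = 534/280 ≈ 1.907 mg/L.
Steady-state peak Cmax,ss = C₀·R ≈ 1.907 × 2.5044 ≈ 4.776 mg/L.
Steady-state trough Cmin,ss = Cmax,ss·f ≈ 4.776 × 0.6007 ≈ 2.869 mg/L.
Trough 2.9 mg/L vs MEC 5 mg/L: subtherapeutic.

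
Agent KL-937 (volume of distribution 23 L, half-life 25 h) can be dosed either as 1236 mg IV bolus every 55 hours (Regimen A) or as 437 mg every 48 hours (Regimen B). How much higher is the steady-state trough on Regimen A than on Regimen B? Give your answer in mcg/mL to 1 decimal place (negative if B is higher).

8.1 mcg/mL

Regimen A: f = (1/2)^(55/25) ≈ 0.2176; Cmin,ss = (1236/23)·f/(1−f) ≈ 14.946 mcg/mL.
Regimen B: f = (1/2)^(48/25) ≈ 0.2643; Cmin,ss = (437/23)·f/(1−f) ≈ 6.826 mcg/mL.
Difference ≈ 14.946 − 6.826 ≈ 8.120 mcg/mL.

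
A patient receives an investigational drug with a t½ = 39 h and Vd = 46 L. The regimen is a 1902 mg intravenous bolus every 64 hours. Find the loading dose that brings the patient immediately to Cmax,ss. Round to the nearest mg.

2800 mg

f = (1/2)^(64/39) ≈ 0.320628; accumulation ratio R = 1/(1−f) ≈ 1.47195.
Loading dose to hit Cmax,ss on first dose: D_load = D_maint·R ≈ 1902 × 1.47195 ≈ 2799.65 mg.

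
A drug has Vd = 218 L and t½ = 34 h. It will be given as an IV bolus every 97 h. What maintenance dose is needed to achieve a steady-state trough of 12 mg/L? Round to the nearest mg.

16284 mg

τ/t½ = 97/34 ≈ 2.8529, so f = (1/2)^(97/34) ≈ 0.138414.
Cmin,ss = (D/Vd)·f/(1−f), so D = Cmin,ss·Vd·(1−f)/f.
D = 12 × 218 × (1−f)/f ≈ 12 × 218 × 6.22470 ≈ 16283.82 mg.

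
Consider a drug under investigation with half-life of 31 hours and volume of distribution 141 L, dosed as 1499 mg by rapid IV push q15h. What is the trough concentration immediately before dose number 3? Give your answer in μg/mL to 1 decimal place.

13.0 μg/mL

f = (1/2)^(τ/t½) = (1/2)^(15/31) ≈ 0.7151.
C₀ = D/Vd = 1499/141 ≈ 10.631 μg/mL.
Before the 3rd dose, 2 doses have been given. Superposition: Cmin = C₀·(f + f²).
≈ 10.631 × (0.7151 + 0.5114) ≈ 10.631 × 1.2265 ≈ 13.039 μg/mL.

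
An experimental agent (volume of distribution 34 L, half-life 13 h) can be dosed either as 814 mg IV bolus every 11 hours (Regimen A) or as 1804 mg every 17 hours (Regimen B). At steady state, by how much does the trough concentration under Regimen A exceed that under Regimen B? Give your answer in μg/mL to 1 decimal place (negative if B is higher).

Regimen A: f = (1/2)^(11/13) ≈ 0.5563; Cmin,ss = (814/34)·f/(1−f) ≈ 30.017 μg/mL.
Regimen B: f = (1/2)^(17/13) ≈ 0.4040; Cmin,ss = (1804/34)·f/(1−f) ≈ 35.966 μg/mL.
Difference ≈ 30.017 − 35.966 ≈ -5.949 μg/mL.

-5.9 μg/mL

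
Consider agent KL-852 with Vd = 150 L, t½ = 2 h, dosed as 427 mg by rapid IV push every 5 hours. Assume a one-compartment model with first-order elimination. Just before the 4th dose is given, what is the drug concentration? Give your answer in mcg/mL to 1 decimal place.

0.6 mcg/mL

f = (1/2)^(τ/t½) = (1/2)^(5/2) ≈ 0.1768.
C₀ = D/Vd = 427/150 ≈ 2.847 mcg/mL.
Before the 4th dose, 3 doses have been given. Superposition: Cmin = C₀·(f + f² + … + f^3).
≈ 2.847 × (0.1768 + 0.0313 + 0.0055) ≈ 2.847 × 0.2136 ≈ 0.608 mcg/mL.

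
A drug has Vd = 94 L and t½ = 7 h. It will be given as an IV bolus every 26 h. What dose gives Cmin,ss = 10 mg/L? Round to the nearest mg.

τ/t½ = 26/7 ≈ 3.7143, so f = (1/2)^(26/7) ≈ 0.076188.
Cmin,ss = (D/Vd)·f/(1−f), so D = Cmin,ss·Vd·(1−f)/f.
D = 10 × 94 × (1−f)/f ≈ 10 × 94 × 12.12543 ≈ 11397.90 mg.

11398 mg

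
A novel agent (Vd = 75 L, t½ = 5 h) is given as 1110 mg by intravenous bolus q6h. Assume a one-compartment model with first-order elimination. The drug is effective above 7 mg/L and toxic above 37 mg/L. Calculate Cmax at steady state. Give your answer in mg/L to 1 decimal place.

26.2 mg/L

τ/t½ = 6/5 ≈ 1.2, so fraction remaining f = (1/2)^(6/5) ≈ 0.4353.
Accumulation ratio R = 1/(1 − f) ≈ 1/0.5647 ≈ 1.7709.
Single-dose peak C₀ = D/Vd = 1110/75 ≈ 14.800 mg/L.
Steady-state peak Cmax,ss = C₀·R ≈ 14.800 × 1.7709 ≈ 26.209 mg/L.
Peak 26.2 mg/L vs MTC 37 mg/L: below toxic threshold.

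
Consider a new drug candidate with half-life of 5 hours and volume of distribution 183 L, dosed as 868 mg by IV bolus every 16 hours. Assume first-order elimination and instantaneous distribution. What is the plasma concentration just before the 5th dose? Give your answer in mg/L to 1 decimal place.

0.6 mg/L

f = (1/2)^(τ/t½) = (1/2)^(16/5) ≈ 0.1088.
C₀ = D/Vd = 868/183 ≈ 4.743 mg/L.
Before the 5th dose, 4 doses have been given. Superposition: Cmin = C₀·(f + f² + … + f^4).
≈ 4.743 × (0.1088 + 0.0118 + 0.0013 + 0.0001) ≈ 4.743 × 0.1220 ≈ 0.579 mg/L.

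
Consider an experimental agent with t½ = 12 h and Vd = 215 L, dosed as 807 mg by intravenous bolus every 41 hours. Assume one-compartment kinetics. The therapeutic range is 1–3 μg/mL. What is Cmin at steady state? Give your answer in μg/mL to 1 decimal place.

k = ln2/t½ = ln2/12 ≈ 0.057762 h⁻¹; fraction remaining f = e^(−kτ) = e^(−0.057762×41) ≈ 0.0936.
Accumulation ratio R = 1/(1 − f) ≈ 1/0.9064 ≈ 1.1033.
Single-dose peak C₀ = D/Vd = 807/215 ≈ 3.753 μg/mL.
Cmax,ss = C₀/(1 − f) ≈ 3.753/0.9064 ≈ 4.141 μg/mL.
Steady-state trough Cmin,ss = Cmax,ss·f ≈ 4.141 × 0.0936 ≈ 0.388 μg/mL.
Trough 0.4 μg/mL vs MEC 1 μg/mL: subtherapeutic.

0.4 μg/mL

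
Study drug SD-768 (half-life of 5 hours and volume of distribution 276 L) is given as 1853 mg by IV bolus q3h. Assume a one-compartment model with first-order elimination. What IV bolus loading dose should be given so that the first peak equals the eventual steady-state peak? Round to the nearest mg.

f = (1/2)^(3/5) ≈ 0.659754; accumulation ratio R = 1/(1−f) ≈ 2.93905.
Loading dose to hit Cmax,ss on first dose: D_load = D_maint·R ≈ 1853 × 2.93905 ≈ 5446.06 mg.

5446 mg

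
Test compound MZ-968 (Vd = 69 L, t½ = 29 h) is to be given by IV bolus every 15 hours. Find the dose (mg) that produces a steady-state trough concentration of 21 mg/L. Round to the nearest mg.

625 mg

τ/t½ = 15/29 ≈ 0.51724, so f = (1/2)^(15/29) ≈ 0.698707.
Cmin,ss = (D/Vd)·f/(1−f), so D = Cmin,ss·Vd·(1−f)/f.
D = 21 × 69 × (1−f)/f ≈ 21 × 69 × 0.43122 ≈ 624.84 mg.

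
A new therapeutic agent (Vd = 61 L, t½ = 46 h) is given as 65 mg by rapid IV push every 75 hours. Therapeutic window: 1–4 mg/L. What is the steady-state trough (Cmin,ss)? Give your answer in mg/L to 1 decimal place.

0.5 mg/L

k = ln2/t½ = ln2/46 ≈ 0.015068 h⁻¹; fraction remaining f = e^(−kτ) = e^(−0.015068×75) ≈ 0.3230.
At steady state, accumulation factor R = 1/(1 − e^(−kτ)) ≈ 1.4771.
Single-dose peak C₀ = D/Vd = 65/61 ≈ 1.066 mg/L.
Steady-state peak Cmax,ss = C₀·R ≈ 1.066 × 1.4771 ≈ 1.575 mg/L.
One interval later, Cmin,ss = Cmax,ss·e^(−kτ) ≈ 1.575 × 0.3230 ≈ 0.509 mg/L.
Trough 0.5 mg/L vs MEC 1 mg/L: subtherapeutic.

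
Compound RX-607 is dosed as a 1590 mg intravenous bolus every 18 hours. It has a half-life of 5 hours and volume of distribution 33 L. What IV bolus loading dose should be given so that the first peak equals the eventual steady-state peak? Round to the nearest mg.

1733 mg

f = (1/2)^(18/5) ≈ 0.082469; accumulation ratio R = 1/(1−f) ≈ 1.08988.
Loading dose to hit Cmax,ss on first dose: D_load = D_maint·R ≈ 1590 × 1.08988 ≈ 1732.91 mg.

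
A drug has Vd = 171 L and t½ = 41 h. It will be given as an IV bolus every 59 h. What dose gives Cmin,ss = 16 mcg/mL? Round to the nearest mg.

τ/t½ = 59/41 ≈ 1.439, so f = (1/2)^(59/41) ≈ 0.368817.
Cmin,ss = (D/Vd)·f/(1−f), so D = Cmin,ss·Vd·(1−f)/f.
D = 16 × 171 × (1−f)/f ≈ 16 × 171 × 1.71137 ≈ 4682.31 mg.

4682 mg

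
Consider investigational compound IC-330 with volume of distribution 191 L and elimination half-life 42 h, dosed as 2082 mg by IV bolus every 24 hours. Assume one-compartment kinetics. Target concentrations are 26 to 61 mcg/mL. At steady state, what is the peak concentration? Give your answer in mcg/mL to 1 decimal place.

Over one 24-h interval, 24/42 ≈ 0.57143 half-lives elapse, leaving f ≈ 0.6730 of each dose.
At steady state, accumulation factor R = 1/(1 − e^(−kτ)) ≈ 3.0581.
Each bolus raises the concentration by D/Vd = 2082/191 ≈ 10.901 mcg/mL.
Cmax,ss = C₀/(1 − f) ≈ 10.901/0.3270 ≈ 33.336 mcg/mL.
Peak 33.3 mcg/mL vs MTC 61 mcg/mL: below toxic threshold.

33.3 mcg/mL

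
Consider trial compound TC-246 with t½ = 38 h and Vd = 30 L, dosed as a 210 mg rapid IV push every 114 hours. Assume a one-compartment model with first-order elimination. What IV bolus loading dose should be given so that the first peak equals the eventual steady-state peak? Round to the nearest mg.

240 mg

f = (1/2)^(114/38) ≈ 0.125000; accumulation ratio R = 1/(1−f) ≈ 1.14286.
Loading dose to hit Cmax,ss on first dose: D_load = D_maint·R ≈ 210 × 1.14286 ≈ 240.00 mg.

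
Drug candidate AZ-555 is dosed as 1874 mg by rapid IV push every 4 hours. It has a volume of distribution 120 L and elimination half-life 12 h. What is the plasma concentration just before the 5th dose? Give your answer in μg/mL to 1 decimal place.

36.2 μg/mL

f = (1/2)^(τ/t½) = (1/2)^(4/12) ≈ 0.7937.
C₀ = D/Vd = 1874/120 ≈ 15.617 μg/mL.
Before the 5th dose, 4 doses have been given. Superposition: Cmin = C₀·(f + f² + … + f^4).
≈ 15.617 × (0.7937 + 0.6300 + 0.5000 + 0.3968) ≈ 15.617 × 2.3205 ≈ 36.239 μg/mL.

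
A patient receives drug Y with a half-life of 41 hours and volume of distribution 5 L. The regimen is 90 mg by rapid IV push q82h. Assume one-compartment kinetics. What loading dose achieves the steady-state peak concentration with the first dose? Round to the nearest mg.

f = (1/2)^(82/41) ≈ 0.250000; accumulation ratio R = 1/(1−f) ≈ 1.33333.
Loading dose to hit Cmax,ss on first dose: D_load = D_maint·R ≈ 90 × 1.33333 ≈ 120.00 mg.

120 mg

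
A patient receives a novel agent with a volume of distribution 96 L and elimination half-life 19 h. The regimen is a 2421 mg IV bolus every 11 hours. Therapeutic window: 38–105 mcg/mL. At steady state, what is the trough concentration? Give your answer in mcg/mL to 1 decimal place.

Over one 11-h interval, 11/19 ≈ 0.57895 half-lives elapse, leaving f ≈ 0.6695 of each dose.
Single-dose peak C₀ = D/Vd = 2421/96 ≈ 25.219 mcg/mL.
Steady-state trough Cmin,ss = C₀·f/(1−f) ≈ 25.219 × 0.6695/0.3305 ≈ 51.087 mcg/mL.
Trough 51.1 mcg/mL vs MEC 38 mcg/mL: adequate.

51.1 mcg/mL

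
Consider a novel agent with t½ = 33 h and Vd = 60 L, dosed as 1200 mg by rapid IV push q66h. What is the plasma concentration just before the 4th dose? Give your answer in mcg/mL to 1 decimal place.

f = (1/2)^(τ/t½) = (1/2)^(66/33) ≈ 0.2500.
C₀ = D/Vd = 1200/60 ≈ 20.000 mcg/mL.
Before the 4th dose, 3 doses have been given. Superposition: Cmin = C₀·(f + f² + … + f^3).
≈ 20.000 × (0.2500 + 0.0625 + 0.0156) ≈ 20.000 × 0.3281 ≈ 6.562 mcg/mL.

6.6 mcg/mL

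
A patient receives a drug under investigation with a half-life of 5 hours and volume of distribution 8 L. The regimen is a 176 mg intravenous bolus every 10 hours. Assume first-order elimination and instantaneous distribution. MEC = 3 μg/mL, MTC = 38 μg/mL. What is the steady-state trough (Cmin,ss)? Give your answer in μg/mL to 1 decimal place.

7.3 μg/mL

τ = 10 h = 2 half-lives, so f = (1/2)^2 = 0.25.
Accumulation ratio R = 1/(1 − f) = 1/0.75 = 4/3.
Single-dose peak C₀ = D/Vd = 176/8 = 22 μg/mL.
Steady-state peak Cmax,ss = C₀·R = 22 × 4/3 ≈ 29.333 μg/mL.
Steady-state trough Cmin,ss = Cmax,ss·f ≈ 29.333 × 0.25 ≈ 7.333 μg/mL.
Trough 7.3 μg/mL vs MEC 3 μg/mL: adequate.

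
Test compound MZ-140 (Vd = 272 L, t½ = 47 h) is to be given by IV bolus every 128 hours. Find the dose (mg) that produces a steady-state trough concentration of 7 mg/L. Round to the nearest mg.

τ/t½ = 128/47 ≈ 2.7234, so f = (1/2)^(128/47) ≈ 0.151417.
Cmin,ss = (D/Vd)·f/(1−f), so D = Cmin,ss·Vd·(1−f)/f.
D = 7 × 272 × (1−f)/f ≈ 7 × 272 × 5.60428 ≈ 10670.55 mg.

10671 mg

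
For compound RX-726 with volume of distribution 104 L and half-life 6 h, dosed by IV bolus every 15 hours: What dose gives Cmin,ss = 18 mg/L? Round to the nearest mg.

τ/t½ = 15/6 ≈ 2.5, so f = (1/2)^(15/6) ≈ 0.176777.
Cmin,ss = (D/Vd)·f/(1−f), so D = Cmin,ss·Vd·(1−f)/f.
D = 18 × 104 × (1−f)/f ≈ 18 × 104 × 4.65684 ≈ 8717.60 mg.

8718 mg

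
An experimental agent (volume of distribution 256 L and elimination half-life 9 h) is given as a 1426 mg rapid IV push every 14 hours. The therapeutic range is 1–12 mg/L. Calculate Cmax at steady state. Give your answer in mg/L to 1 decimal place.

k = ln2/t½ = ln2/9 ≈ 0.077016 h⁻¹; fraction remaining f = e^(−kτ) = e^(−0.077016×14) ≈ 0.3402.
Accumulation ratio R = 1/(1 − f) ≈ 1/0.6598 ≈ 1.5156.
Single-dose peak C₀ = D/Vd = 1426/256 ≈ 5.570 mg/L.
Steady-state peak Cmax,ss = C₀·R ≈ 5.570 × 1.5156 ≈ 8.442 mg/L.
Peak 8.4 mg/L vs MTC 12 mg/L: below toxic threshold.

8.4 mg/L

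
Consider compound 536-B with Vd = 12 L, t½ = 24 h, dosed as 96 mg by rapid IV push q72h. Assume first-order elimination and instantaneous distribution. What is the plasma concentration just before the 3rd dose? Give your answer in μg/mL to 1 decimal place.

f = (1/2)^(τ/t½) = (1/2)^(72/24) ≈ 0.1250.
C₀ = D/Vd = 96/12 ≈ 8.000 μg/mL.
Before the 3rd dose, 2 doses have been given. Superposition: Cmin = C₀·(f + f²).
≈ 8.000 × (0.1250 + 0.0156) ≈ 8.000 × 0.1406 ≈ 1.125 μg/mL.

1.1 μg/mL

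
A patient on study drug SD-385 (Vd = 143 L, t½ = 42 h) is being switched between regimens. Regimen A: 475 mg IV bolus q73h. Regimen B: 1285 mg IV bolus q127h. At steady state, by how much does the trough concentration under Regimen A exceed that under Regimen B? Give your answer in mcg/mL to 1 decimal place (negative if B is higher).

Regimen A: f = (1/2)^(73/42) ≈ 0.2998; Cmin,ss = (475/143)·f/(1−f) ≈ 1.422 mcg/mL.
Regimen B: f = (1/2)^(127/42) ≈ 0.1230; Cmin,ss = (1285/143)·f/(1−f) ≈ 1.260 mcg/mL.
Difference ≈ 1.422 − 1.260 ≈ 0.162 mcg/mL.

0.2 mcg/mL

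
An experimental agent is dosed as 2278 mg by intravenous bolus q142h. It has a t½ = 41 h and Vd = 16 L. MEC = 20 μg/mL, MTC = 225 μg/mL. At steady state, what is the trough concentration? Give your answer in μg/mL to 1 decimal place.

14.2 μg/mL

k = ln2/t½ = ln2/41 ≈ 0.016906 h⁻¹; fraction remaining f = e^(−kτ) = e^(−0.016906×142) ≈ 0.0907.
Each bolus raises the concentration by D/Vd = 2278/16 ≈ 142.375 μg/mL.
Steady-state trough Cmin,ss = C₀·f/(1−f) ≈ 142.375 × 0.0907/0.9093 ≈ 14.201 μg/mL.
Trough 14.2 μg/mL vs MEC 20 μg/mL: subtherapeutic.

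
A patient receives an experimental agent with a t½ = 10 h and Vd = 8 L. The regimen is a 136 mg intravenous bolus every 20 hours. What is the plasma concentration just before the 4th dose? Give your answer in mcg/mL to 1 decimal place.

5.6 mcg/mL

f = (1/2)^(τ/t½) = (1/2)^(20/10) ≈ 0.2500.
C₀ = D/Vd = 136/8 ≈ 17.000 mcg/mL.
Before the 4th dose, 3 doses have been given. Superposition: Cmin = C₀·(f + f² + … + f^3).
≈ 17.000 × (0.2500 + 0.0625 + 0.0156) ≈ 17.000 × 0.3281 ≈ 5.578 mcg/mL.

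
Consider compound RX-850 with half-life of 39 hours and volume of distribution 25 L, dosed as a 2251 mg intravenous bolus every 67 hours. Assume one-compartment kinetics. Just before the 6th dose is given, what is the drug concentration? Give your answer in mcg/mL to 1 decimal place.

f = (1/2)^(τ/t½) = (1/2)^(67/39) ≈ 0.3040.
C₀ = D/Vd = 2251/25 ≈ 90.040 mcg/mL.
Before the 6th dose, 5 doses have been given. Superposition: Cmin = C₀·(f + f² + … + f^5).
≈ 90.040 × (0.3040 + 0.0924 + 0.0281 + 0.0085 + 0.0026) ≈ 90.040 × 0.4356 ≈ 39.221 mcg/mL.

39.2 mcg/mL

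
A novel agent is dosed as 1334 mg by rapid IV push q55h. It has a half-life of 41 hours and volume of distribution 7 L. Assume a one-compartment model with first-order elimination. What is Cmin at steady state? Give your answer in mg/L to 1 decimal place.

τ/t½ = 55/41 ≈ 1.3415, so fraction remaining f = (1/2)^(55/41) ≈ 0.3946.
At steady state, accumulation factor R = 1/(1 − e^(−kτ)) ≈ 1.6518.
Each bolus raises the concentration by D/Vd = 1334/7 ≈ 190.571 mg/L.
Cmax,ss = C₀/(1 − f) ≈ 190.571/0.6054 ≈ 314.785 mg/L.
One interval later, Cmin,ss = Cmax,ss·e^(−kτ) ≈ 314.785 × 0.3946 ≈ 124.214 mg/L.

124.2 mg/L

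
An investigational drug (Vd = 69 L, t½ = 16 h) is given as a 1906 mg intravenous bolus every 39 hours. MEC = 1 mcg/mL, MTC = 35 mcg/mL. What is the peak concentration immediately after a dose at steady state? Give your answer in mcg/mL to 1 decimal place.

33.9 mcg/mL

Over one 39-h interval, 39/16 ≈ 2.4375 half-lives elapse, leaving f ≈ 0.1846 of each dose.
Accumulation ratio R = 1/(1 − f) ≈ 1/0.8154 ≈ 1.2264.
Single-dose peak C₀ = D/Vd = 1906/69 ≈ 27.623 mcg/mL.
Steady-state peak Cmax,ss = C₀·R ≈ 27.623 × 1.2264 ≈ 33.877 mcg/mL.
Peak 33.9 mcg/mL vs MTC 35 mcg/mL: below toxic threshold.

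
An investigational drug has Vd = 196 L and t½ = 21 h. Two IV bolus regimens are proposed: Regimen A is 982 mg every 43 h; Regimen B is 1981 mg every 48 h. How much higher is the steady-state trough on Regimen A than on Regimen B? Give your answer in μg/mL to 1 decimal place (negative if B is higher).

Regimen A: f = (1/2)^(43/21) ≈ 0.2419; Cmin,ss = (982/196)·f/(1−f) ≈ 1.599 μg/mL.
Regimen B: f = (1/2)^(48/21) ≈ 0.2051; Cmin,ss = (1981/196)·f/(1−f) ≈ 2.608 μg/mL.
Difference ≈ 1.599 − 2.608 ≈ -1.009 μg/mL.

-1.0 μg/mL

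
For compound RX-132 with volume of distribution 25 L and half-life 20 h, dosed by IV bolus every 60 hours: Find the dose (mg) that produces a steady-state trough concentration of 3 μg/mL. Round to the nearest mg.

525 mg

τ/t½ = 60/20 ≈ 3, so f = (1/2)^(60/20) ≈ 0.125000.
Cmin,ss = (D/Vd)·f/(1−f), so D = Cmin,ss·Vd·(1−f)/f.
D = 3 × 25 × (1−f)/f ≈ 3 × 25 × 7.00000 ≈ 525.00 mg.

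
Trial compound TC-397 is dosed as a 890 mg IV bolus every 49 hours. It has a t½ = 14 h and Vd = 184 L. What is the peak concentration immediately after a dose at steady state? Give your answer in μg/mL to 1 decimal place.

5.3 μg/mL

Over one 49-h interval, 49/14 ≈ 3.5 half-lives elapse, leaving f ≈ 0.0884 of each dose.
Accumulation ratio R = 1/(1 − f) ≈ 1/0.9116 ≈ 1.0970.
Single-dose peak C₀ = D/Vd = 890/184 ≈ 4.837 μg/mL.
Steady-state peak Cmax,ss = C₀·R ≈ 4.837 × 1.0970 ≈ 5.306 μg/mL.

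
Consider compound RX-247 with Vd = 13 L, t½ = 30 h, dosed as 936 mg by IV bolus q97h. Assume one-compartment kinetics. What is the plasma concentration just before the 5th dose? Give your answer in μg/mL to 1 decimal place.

f = (1/2)^(τ/t½) = (1/2)^(97/30) ≈ 0.1063.
C₀ = D/Vd = 936/13 ≈ 72.000 μg/mL.
Before the 5th dose, 4 doses have been given. Superposition: Cmin = C₀·(f + f² + … + f^4).
≈ 72.000 × (0.1063 + 0.0113 + 0.0012 + 0.0001) ≈ 72.000 × 0.1189 ≈ 8.561 μg/mL.

8.6 μg/mL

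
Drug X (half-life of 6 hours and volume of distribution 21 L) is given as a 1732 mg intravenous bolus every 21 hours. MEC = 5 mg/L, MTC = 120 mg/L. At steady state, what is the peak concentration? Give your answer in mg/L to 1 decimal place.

90.5 mg/L

k = ln2/t½ = ln2/6 ≈ 0.115525 h⁻¹; fraction remaining f = e^(−kτ) = e^(−0.115525×21) ≈ 0.0884.
At steady state, accumulation factor R = 1/(1 − e^(−kτ)) ≈ 1.0970.
Single-dose peak C₀ = D/Vd = 1732/21 ≈ 82.476 mg/L.
Steady-state peak Cmax,ss = C₀·R ≈ 82.476 × 1.0970 ≈ 90.476 mg/L.
Peak 90.5 mg/L vs MTC 120 mg/L: below toxic threshold.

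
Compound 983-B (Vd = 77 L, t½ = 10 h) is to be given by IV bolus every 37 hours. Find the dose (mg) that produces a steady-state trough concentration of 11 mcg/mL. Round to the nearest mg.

10161 mg

τ/t½ = 37/10 ≈ 3.7, so f = (1/2)^(37/10) ≈ 0.076947.
Cmin,ss = (D/Vd)·f/(1−f), so D = Cmin,ss·Vd·(1−f)/f.
D = 11 × 77 × (1−f)/f ≈ 11 × 77 × 11.99596 ≈ 10160.58 mg.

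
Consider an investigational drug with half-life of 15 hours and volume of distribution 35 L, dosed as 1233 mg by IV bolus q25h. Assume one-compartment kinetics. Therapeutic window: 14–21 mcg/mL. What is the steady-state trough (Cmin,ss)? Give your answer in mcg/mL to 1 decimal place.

16.2 mcg/mL

Over one 25-h interval, 25/15 ≈ 1.6667 half-lives elapse, leaving f ≈ 0.3150 of each dose.
Each bolus raises the concentration by D/Vd = 1233/35 ≈ 35.229 mcg/mL.
Steady-state trough Cmin,ss = C₀·f/(1−f) ≈ 35.229 × 0.3150/0.6850 ≈ 16.200 mcg/mL.
Trough 16.2 mcg/mL vs MEC 14 mcg/mL: adequate.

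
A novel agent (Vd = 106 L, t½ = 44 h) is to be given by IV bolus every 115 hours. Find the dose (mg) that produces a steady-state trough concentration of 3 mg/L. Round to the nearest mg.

1628 mg

τ/t½ = 115/44 ≈ 2.6136, so f = (1/2)^(115/44) ≈ 0.163387.
Cmin,ss = (D/Vd)·f/(1−f), so D = Cmin,ss·Vd·(1−f)/f.
D = 3 × 106 × (1−f)/f ≈ 3 × 106 × 5.12044 ≈ 1628.30 mg.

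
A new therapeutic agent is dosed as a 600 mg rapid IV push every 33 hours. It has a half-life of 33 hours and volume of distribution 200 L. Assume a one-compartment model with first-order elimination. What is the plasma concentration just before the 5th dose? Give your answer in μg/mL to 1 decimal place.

f = (1/2)^(τ/t½) = (1/2)^(33/33) ≈ 0.5000.
C₀ = D/Vd = 600/200 ≈ 3.000 μg/mL.
Before the 5th dose, 4 doses have been given. Superposition: Cmin = C₀·(f + f² + … + f^4).
≈ 3.000 × (0.5000 + 0.2500 + 0.1250 + 0.0625) ≈ 3.000 × 0.9375 ≈ 2.812 μg/mL.

2.8 μg/mL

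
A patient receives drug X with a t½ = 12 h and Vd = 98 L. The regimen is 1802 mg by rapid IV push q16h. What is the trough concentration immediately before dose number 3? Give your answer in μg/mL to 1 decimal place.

10.2 μg/mL

f = (1/2)^(τ/t½) = (1/2)^(16/12) ≈ 0.3969.
C₀ = D/Vd = 1802/98 ≈ 18.388 μg/mL.
Before the 3rd dose, 2 doses have been given. Superposition: Cmin = C₀·(f + f²).
≈ 18.388 × (0.3969 + 0.1575) ≈ 18.388 × 0.5544 ≈ 10.194 μg/mL.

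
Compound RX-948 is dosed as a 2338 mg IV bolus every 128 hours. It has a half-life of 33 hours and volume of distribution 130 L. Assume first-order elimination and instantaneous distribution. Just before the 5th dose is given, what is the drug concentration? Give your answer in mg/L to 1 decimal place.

f = (1/2)^(τ/t½) = (1/2)^(128/33) ≈ 0.0680.
C₀ = D/Vd = 2338/130 ≈ 17.985 mg/L.
Before the 5th dose, 4 doses have been given. Superposition: Cmin = C₀·(f + f² + … + f^4).
≈ 17.985 × (0.0680 + 0.0046 + 0.0003 + 0.0000) ≈ 17.985 × 0.0729 ≈ 1.311 mg/L.

1.3 mg/L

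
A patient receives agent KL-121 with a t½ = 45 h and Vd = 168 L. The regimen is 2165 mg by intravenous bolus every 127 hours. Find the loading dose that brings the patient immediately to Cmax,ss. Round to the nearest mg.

2522 mg

f = (1/2)^(127/45) ≈ 0.141393; accumulation ratio R = 1/(1−f) ≈ 1.16468.
Loading dose to hit Cmax,ss on first dose: D_load = D_maint·R ≈ 2165 × 1.16468 ≈ 2521.53 mg.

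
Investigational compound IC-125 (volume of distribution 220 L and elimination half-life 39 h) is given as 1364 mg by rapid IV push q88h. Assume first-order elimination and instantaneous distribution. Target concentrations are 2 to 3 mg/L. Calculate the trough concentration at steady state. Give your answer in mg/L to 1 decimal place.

1.6 mg/L

Over one 88-h interval, 88/39 ≈ 2.2564 half-lives elapse, leaving f ≈ 0.2093 of each dose.
At steady state, accumulation factor R = 1/(1 − e^(−kτ)) ≈ 1.2647.
Each bolus raises the concentration by D/Vd = 1364/220 ≈ 6.200 mg/L.
Steady-state peak Cmax,ss = C₀·R ≈ 6.200 × 1.2647 ≈ 7.841 mg/L.
One interval later, Cmin,ss = Cmax,ss·e^(−kτ) ≈ 7.841 × 0.2093 ≈ 1.641 mg/L.
Trough 1.6 mg/L vs MEC 2 mg/L: subtherapeutic.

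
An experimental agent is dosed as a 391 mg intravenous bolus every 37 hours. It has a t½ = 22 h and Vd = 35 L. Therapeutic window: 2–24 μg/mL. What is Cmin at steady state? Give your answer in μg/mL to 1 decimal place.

τ/t½ = 37/22 ≈ 1.6818, so fraction remaining f = (1/2)^(37/22) ≈ 0.3117.
Single-dose peak C₀ = D/Vd = 391/35 ≈ 11.171 μg/mL.
Steady-state trough Cmin,ss = C₀·f/(1−f) ≈ 11.171 × 0.3117/0.6883 ≈ 5.059 μg/mL.
Trough 5.1 μg/mL vs MEC 2 μg/mL: adequate.

5.1 μg/mL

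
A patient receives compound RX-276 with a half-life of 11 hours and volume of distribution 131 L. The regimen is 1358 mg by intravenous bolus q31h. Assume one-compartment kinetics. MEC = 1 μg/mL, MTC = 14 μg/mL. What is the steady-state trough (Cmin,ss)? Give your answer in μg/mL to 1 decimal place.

Over one 31-h interval, 31/11 ≈ 2.8182 half-lives elapse, leaving f ≈ 0.1418 of each dose.
Single-dose peak C₀ = D/Vd = 1358/131 ≈ 10.366 μg/mL.
Steady-state trough Cmin,ss = C₀·f/(1−f) ≈ 10.366 × 0.1418/0.8582 ≈ 1.713 μg/mL.
Trough 1.7 μg/mL vs MEC 1 μg/mL: adequate.

1.7 μg/mL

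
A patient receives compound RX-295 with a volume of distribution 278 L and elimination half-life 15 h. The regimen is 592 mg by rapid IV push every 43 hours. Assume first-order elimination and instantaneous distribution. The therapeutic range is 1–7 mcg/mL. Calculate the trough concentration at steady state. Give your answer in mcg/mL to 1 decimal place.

0.3 mcg/mL

Over one 43-h interval, 43/15 ≈ 2.8667 half-lives elapse, leaving f ≈ 0.1371 of each dose.
At steady state, accumulation factor R = 1/(1 − e^(−kτ)) ≈ 1.1589.
Each bolus raises the concentration by D/Vd = 592/278 ≈ 2.129 mcg/mL.
Cmax,ss = C₀/(1 − f) ≈ 2.129/0.8629 ≈ 2.467 mcg/mL.
Steady-state trough Cmin,ss = Cmax,ss·f ≈ 2.467 × 0.1371 ≈ 0.338 mcg/mL.
Trough 0.3 mcg/mL vs MEC 1 mcg/mL: subtherapeutic.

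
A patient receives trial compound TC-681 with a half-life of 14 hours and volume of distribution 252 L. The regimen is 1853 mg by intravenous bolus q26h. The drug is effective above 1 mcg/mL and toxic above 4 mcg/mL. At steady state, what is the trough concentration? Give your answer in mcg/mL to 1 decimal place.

τ/t½ = 26/14 ≈ 1.8571, so fraction remaining f = (1/2)^(26/14) ≈ 0.2760.
Single-dose peak C₀ = D/Vd = 1853/252 ≈ 7.353 mcg/mL.
Steady-state trough Cmin,ss = C₀·f/(1−f) ≈ 7.353 × 0.2760/0.7240 ≈ 2.803 mcg/mL.
Trough 2.8 mcg/mL vs MEC 1 mcg/mL: adequate.

2.8 mcg/mL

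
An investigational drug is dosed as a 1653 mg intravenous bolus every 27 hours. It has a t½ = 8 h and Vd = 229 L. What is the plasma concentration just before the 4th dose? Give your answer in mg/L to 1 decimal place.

f = (1/2)^(τ/t½) = (1/2)^(27/8) ≈ 0.0964.
C₀ = D/Vd = 1653/229 ≈ 7.218 mg/L.
Before the 4th dose, 3 doses have been given. Superposition: Cmin = C₀·(f + f² + … + f^3).
≈ 7.218 × (0.0964 + 0.0093 + 0.0009) ≈ 7.218 × 0.1066 ≈ 0.769 mg/L.

0.8 mg/L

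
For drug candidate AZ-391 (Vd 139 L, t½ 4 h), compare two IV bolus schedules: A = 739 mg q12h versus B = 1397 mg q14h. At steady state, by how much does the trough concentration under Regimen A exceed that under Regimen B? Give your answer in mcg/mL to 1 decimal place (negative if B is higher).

Regimen A: f = (1/2)^(12/4) ≈ 0.1250; Cmin,ss = (739/139)·f/(1−f) ≈ 0.760 mcg/mL.
Regimen B: f = (1/2)^(14/4) ≈ 0.0884; Cmin,ss = (1397/139)·f/(1−f) ≈ 0.975 mcg/mL.
Difference ≈ 0.760 − 0.975 ≈ -0.215 mcg/mL.

-0.2 mcg/mL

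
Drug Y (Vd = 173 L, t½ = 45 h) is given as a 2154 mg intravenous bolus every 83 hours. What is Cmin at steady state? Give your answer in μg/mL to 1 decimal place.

4.8 μg/mL

τ/t½ = 83/45 ≈ 1.8444, so fraction remaining f = (1/2)^(83/45) ≈ 0.2785.
Accumulation ratio R = 1/(1 − f) ≈ 1/0.7215 ≈ 1.3860.
Single-dose peak C₀ = D/Vd = 2154/173 ≈ 12.451 μg/mL.
Steady-state peak Cmax,ss = C₀·R ≈ 12.451 × 1.3860 ≈ 17.257 μg/mL.
Steady-state trough Cmin,ss = Cmax,ss·f ≈ 17.257 × 0.2785 ≈ 4.806 μg/mL.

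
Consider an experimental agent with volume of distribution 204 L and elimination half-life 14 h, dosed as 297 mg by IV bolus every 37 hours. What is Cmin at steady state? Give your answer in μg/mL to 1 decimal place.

k = ln2/t½ = ln2/14 ≈ 0.049511 h⁻¹; fraction remaining f = e^(−kτ) = e^(−0.049511×37) ≈ 0.1601.
Each bolus raises the concentration by D/Vd = 297/204 ≈ 1.456 μg/mL.
Steady-state trough Cmin,ss = C₀·f/(1−f) ≈ 1.456 × 0.1601/0.8399 ≈ 0.278 μg/mL.

0.3 μg/mL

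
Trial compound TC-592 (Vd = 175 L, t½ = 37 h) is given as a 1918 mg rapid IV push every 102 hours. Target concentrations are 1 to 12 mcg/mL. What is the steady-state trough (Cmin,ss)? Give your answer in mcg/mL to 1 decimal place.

k = ln2/t½ = ln2/37 ≈ 0.018734 h⁻¹; fraction remaining f = e^(−kτ) = e^(−0.018734×102) ≈ 0.1480.
At steady state, accumulation factor R = 1/(1 − e^(−kτ)) ≈ 1.1737.
Each bolus raises the concentration by D/Vd = 1918/175 ≈ 10.960 mcg/mL.
Cmax,ss = C₀/(1 − f) ≈ 10.960/0.8520 ≈ 12.864 mcg/mL.
Steady-state trough Cmin,ss = Cmax,ss·f ≈ 12.864 × 0.1480 ≈ 1.904 mcg/mL.
Trough 1.9 mcg/mL vs MEC 1 mcg/mL: adequate.

1.9 mcg/mL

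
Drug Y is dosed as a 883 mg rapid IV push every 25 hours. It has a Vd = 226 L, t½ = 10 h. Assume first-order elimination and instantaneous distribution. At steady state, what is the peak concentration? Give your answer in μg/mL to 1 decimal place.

4.7 μg/mL

Over one 25-h interval, 25/10 ≈ 2.5 half-lives elapse, leaving f ≈ 0.1768 of each dose.
Accumulation ratio R = 1/(1 − f) ≈ 1/0.8232 ≈ 1.2148.
Single-dose peak C₀ = D/Vd = 883/226 ≈ 3.907 μg/mL.
Steady-state peak Cmax,ss = C₀·R ≈ 3.907 × 1.2148 ≈ 4.746 μg/mL.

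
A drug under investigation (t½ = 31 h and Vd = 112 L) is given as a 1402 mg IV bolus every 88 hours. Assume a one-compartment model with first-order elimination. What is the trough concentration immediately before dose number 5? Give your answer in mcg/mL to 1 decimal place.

2.0 mcg/mL

f = (1/2)^(τ/t½) = (1/2)^(88/31) ≈ 0.1398.
C₀ = D/Vd = 1402/112 ≈ 12.518 mcg/mL.
Before the 5th dose, 4 doses have been given. Superposition: Cmin = C₀·(f + f² + … + f^4).
≈ 12.518 × (0.1398 + 0.0195 + 0.0027 + 0.0004) ≈ 12.518 × 0.1624 ≈ 2.033 mcg/mL.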